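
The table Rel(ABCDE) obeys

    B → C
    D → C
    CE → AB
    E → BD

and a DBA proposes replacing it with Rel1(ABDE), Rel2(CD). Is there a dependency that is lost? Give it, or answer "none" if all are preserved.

Check B → C: no single fragment contains all of {BC}, and the restricted closure of {B} across the fragments never reaches {C}.
D → C is preserved.
CE → AB is preserved.
E → BD is preserved.

B → C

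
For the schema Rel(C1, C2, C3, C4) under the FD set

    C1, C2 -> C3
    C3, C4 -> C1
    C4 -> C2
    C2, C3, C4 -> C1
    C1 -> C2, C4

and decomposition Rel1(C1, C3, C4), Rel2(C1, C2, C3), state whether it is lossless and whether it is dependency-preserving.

Lossless test: (C1, C3)⁺ = {C1, C2, C3, C4}, which contains all of one fragment — lossless.
Dependency preservation: the restricted closure of {C4} across the fragments never reaches {C2}, so C4 → C2 cannot be enforced without a join — not preserved.

lossless but not dependency-preserving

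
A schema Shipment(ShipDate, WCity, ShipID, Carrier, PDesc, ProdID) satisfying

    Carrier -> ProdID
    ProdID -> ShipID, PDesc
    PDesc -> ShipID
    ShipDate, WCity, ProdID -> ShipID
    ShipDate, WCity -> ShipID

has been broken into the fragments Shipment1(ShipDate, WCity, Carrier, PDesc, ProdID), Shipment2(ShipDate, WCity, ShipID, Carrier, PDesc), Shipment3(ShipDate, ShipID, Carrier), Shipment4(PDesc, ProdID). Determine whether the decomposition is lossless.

Yes

Chase test. Columns are ShipDate, WCity, ShipID, Carrier, PDesc, ProdID; row i has aⱼ where attribute j ∈ Shipmenti, else bᵢⱼ.
Initial tableau (one row per fragment):
  row 1: a1 a2 b13 a4 a5 a6
  row 2: a1 a2 a3 a4 a5 b26
  row 3: a1 b32 a3 a4 b35 b36
  row 4: b41 b42 b43 b44 a5 a6
Rows 1 and 2 agree on Carrier; apply Carrier→ProdID and equate their ProdID entries.
Rows 1 and 3 agree on Carrier; apply Carrier→ProdID and equate their ProdID entries.
Rows 1 and 2 agree on ProdID; apply ProdID→ShipID, PDesc and equate their ShipID, PDesc entries.
Rows 1 and 3 agree on ProdID; apply ProdID→ShipID, PDesc and equate their ShipID, PDesc entries.
Rows 1 and 4 agree on ProdID; apply ProdID→ShipID, PDesc and equate their ShipID, PDesc entries.
Row 1 is now all distinguished symbols — the join is lossless.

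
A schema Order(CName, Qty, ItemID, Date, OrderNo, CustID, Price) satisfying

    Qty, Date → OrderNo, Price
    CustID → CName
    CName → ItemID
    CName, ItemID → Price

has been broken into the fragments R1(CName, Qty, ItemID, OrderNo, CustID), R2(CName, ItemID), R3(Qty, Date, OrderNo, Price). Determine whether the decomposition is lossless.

Chase test. Columns are CName, Qty, ItemID, Date, OrderNo, CustID, Price; row i has aⱼ where attribute j ∈ Ri, else bᵢⱼ.
Initial tableau (one row per fragment):
  row 1: a1 a2 a3 b14 a5 a6 b17
  row 2: a1 b22 a3 b24 b25 b26 b27
  row 3: b31 a2 b33 a4 a5 b36 a7
Rows 1 and 2 agree on CName, ItemID; apply CName, ItemID→Price and equate their Price entries.
No row becomes fully distinguished — the join is lossy.

No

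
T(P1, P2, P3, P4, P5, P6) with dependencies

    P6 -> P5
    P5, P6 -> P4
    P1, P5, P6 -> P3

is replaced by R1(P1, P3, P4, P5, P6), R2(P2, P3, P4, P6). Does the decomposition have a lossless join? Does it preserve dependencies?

lossy but dependency-preserving

Lossless test: (P3, P4, P6)⁺ = {P3, P4, P5, P6}, which is a superkey of neither fragment — lossy.
Dependency preservation: every FD's attributes lie within a single fragment, so each can be enforced locally — preserved.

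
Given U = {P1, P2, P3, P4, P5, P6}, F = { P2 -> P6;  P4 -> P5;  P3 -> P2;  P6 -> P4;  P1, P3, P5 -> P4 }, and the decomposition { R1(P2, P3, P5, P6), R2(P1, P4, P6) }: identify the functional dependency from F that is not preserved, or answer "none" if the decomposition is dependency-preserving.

P4 -> P5

Check P4 → P5: no single fragment contains all of {P4, P5}, and the restricted closure of {P4} across the fragments never reaches {P5}.
P2 → P6 is preserved.
P3 → P2 is preserved.
P6 → P4 is preserved.
P1, P3, P5 → P4 is preserved.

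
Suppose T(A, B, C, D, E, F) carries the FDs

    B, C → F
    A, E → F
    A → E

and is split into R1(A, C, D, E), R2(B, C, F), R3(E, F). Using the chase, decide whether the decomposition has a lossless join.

Chase test. Columns are A, B, C, D, E, F; row i has aⱼ where attribute j ∈ Ri, else bᵢⱼ.
Initial tableau (one row per fragment):
  row 1: a1 b12 a3 a4 a5 b16
  row 2: b21 a2 a3 b24 b25 a6
  row 3: b31 b32 b33 b34 a5 a6
No row becomes fully distinguished — the join is lossy.

No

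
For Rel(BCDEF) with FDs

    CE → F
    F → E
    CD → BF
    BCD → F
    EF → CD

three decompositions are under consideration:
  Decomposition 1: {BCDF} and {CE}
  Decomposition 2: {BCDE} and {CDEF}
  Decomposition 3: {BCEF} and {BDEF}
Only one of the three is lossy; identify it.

Decomposition 1: common = {C}, closure = {C} → lossy.
Decomposition 2: common = {CDE}, closure = {BCDEF} → lossless.
Decomposition 3: common = {BEF}, closure = {BCDEF} → lossless.

Decomposition 1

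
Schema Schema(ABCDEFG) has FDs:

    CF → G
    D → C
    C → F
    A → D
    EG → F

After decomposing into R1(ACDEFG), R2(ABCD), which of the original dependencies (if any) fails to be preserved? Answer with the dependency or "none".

none

CF → G lies within R1.
D → C lies within R1.
C → F lies within R1.
A → D lies within R1.
EG → F lies within R1.
Every dependency is enforceable on the fragments, so the decomposition is dependency-preserving.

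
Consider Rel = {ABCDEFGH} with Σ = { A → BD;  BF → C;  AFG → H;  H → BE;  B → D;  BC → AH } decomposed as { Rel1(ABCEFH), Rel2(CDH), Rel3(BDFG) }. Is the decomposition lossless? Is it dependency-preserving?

Lossless test (chase): Rows 1 and 3 agree on BF; apply BF→C and equate their C entries. Rows 1 and 2 agree on H; apply H→BE and equate their BE entries. Rows 1 and 2 agree on B; apply B→D and equate their D entries. Rows 1 and 2 agree on BC; apply BC→AH and equate their AH entries. Rows 1 and 3 agree on BC; apply BC→AH and equate their AH entries. Rows 1 and 3 agree on H; apply H→BE and equate their BE entries. Row 3 is now all distinguished symbols — the join is lossless.
Dependency preservation: A → BD; AFG → H are not contained in any single fragment, but the restricted closure of each left-hand side across the fragments still reaches the right-hand side; the remaining FDs each lie inside some fragment. All dependencies are preserved.

lossless and dependency-preserving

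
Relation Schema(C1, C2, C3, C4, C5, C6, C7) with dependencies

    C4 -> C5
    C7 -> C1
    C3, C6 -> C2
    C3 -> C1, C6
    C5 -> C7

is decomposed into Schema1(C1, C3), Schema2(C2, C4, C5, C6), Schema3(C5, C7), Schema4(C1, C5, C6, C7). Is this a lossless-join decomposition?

No

Chase test. Columns are C1, C2, C3, C4, C5, C6, C7; row i has aⱼ where attribute j ∈ Schemai, else bᵢⱼ.
Initial tableau (one row per fragment):
  row 1: a1 b12 a3 b14 b15 b16 b17
  row 2: b21 a2 b23 a4 a5 a6 b27
  row 3: b31 b32 b33 b34 a5 b36 a7
  row 4: a1 b42 b43 b44 a5 a6 a7
Rows 3 and 4 agree on C7; apply C7→C1 and equate their C1 entries.
Rows 2 and 3 agree on C5; apply C5→C7 and equate their C7 entries.
Rows 2 and 3 agree on C7; apply C7→C1 and equate their C1 entries.
No row becomes fully distinguished — the join is lossy.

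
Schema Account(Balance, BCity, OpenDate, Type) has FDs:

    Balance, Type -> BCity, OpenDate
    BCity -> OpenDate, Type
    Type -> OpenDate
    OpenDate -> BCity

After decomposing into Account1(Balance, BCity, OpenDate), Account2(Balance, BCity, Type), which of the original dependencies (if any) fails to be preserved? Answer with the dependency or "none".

Balance, Type → BCity, OpenDate: restricted closure across fragments reaches BCity, OpenDate.
BCity → OpenDate, Type: restricted closure across fragments reaches OpenDate, Type.
Type → OpenDate: restricted closure across fragments reaches OpenDate.
OpenDate → BCity lies within Account1.
Every dependency is enforceable on the fragments, so the decomposition is dependency-preserving.

none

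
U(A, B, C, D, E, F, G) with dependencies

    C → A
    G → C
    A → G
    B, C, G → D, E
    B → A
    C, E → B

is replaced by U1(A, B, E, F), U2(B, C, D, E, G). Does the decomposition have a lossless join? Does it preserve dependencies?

lossless but not dependency-preserving

Lossless test: (B, E)⁺ = {A, B, C, D, E, G}, which contains all of one fragment — lossless.
Dependency preservation: the restricted closure of {C} across the fragments never reaches {A}, so C → A cannot be enforced without a join — not preserved.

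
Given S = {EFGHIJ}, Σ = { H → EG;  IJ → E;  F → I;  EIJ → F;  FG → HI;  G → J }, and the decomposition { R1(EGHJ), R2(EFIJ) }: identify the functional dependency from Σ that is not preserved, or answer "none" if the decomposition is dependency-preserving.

Check FG → HI: no single fragment contains all of {FGHI}, and the restricted closure of {FG} across the fragments never reaches {HI}.
H → EG is preserved.
IJ → E is preserved.
F → I is preserved.
EIJ → F is preserved.
G → J is preserved.

FG → HI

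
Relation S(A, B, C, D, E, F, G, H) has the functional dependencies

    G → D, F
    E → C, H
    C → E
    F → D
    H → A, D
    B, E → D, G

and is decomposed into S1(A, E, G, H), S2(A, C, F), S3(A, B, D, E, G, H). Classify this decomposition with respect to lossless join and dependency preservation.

Lossless test (chase): Rows 1 and 3 agree on G; apply G→D, F and equate their D, F entries. Rows 1 and 3 agree on E; apply E→C, H and equate their C, H entries. No row becomes fully distinguished — the join is lossy.
Dependency preservation: the restricted closure of {G} across the fragments never reaches {D, F}, so G → D, F cannot be enforced without a join — not preserved.

lossy and not dependency-preserving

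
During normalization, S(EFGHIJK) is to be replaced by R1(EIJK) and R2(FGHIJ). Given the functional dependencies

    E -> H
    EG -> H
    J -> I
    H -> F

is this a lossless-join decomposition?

No

Common attributes: R1 ∩ R2 = {IJ}.
No dependency enlarges {IJ}, so (IJ)⁺ = {IJ}.
The closure contains neither all of R1 = {EIJK} nor all of R2 = {FGHIJ}, so the common attributes are not a superkey of either fragment. The join is lossy.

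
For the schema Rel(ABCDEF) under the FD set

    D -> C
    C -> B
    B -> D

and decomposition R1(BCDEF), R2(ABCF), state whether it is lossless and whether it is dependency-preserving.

lossy but dependency-preserving

Lossless test: (BCF)⁺ = {BCDF}, which is a superkey of neither fragment — lossy.
Dependency preservation: every FD's attributes lie within a single fragment, so each can be enforced locally — preserved.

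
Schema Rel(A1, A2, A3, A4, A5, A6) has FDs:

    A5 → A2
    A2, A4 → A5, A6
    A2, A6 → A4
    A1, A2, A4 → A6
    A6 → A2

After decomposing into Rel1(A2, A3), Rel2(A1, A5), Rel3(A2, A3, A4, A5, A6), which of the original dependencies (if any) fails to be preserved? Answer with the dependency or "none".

A5 → A2 lies within Rel3.
A2, A4 → A5, A6 lies within Rel3.
A2, A6 → A4 lies within Rel3.
A1, A2, A4 → A6: restricted closure across fragments reaches A6.
A6 → A2 lies within Rel3.
Every dependency is enforceable on the fragments, so the decomposition is dependency-preserving.

none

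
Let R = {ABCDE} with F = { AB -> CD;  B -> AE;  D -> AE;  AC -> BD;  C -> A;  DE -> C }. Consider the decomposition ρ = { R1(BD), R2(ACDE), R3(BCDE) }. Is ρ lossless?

Chase test. Columns are ABCDE; row i has aⱼ where attribute j ∈ Ri, else bᵢⱼ.
Initial tableau (one row per fragment):
  row 1: b11 a2 b13 a4 b15
  row 2: a1 b22 a3 a4 a5
  row 3: b31 a2 a3 a4 a5
Rows 1 and 3 agree on B; apply B→AE and equate their AE entries.
Rows 1 and 2 agree on D; apply D→AE and equate their AE entries.
Rows 2 and 3 agree on AC; apply AC→BD and equate their BD entries.
Rows 1 and 2 agree on DE; apply DE→C and equate their C entries.
Row 1 is now all distinguished symbols — the join is lossless.

Yes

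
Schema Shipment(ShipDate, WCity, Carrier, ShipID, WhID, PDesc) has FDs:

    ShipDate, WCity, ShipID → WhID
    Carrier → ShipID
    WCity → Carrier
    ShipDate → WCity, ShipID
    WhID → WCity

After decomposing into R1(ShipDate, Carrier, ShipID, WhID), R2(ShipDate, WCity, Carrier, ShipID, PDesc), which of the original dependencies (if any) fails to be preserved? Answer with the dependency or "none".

WhID → WCity

Check WhID → WCity: no single fragment contains all of {WCity, WhID}, and the restricted closure of {WhID} across the fragments never reaches {WCity}.
ShipDate, WCity, ShipID → WhID is preserved.
Carrier → ShipID is preserved.
WCity → Carrier is preserved.
ShipDate → WCity, ShipID is preserved.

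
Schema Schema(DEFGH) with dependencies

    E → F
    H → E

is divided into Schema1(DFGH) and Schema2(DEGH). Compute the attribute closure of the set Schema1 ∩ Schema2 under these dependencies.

Schema1 ∩ Schema2 = {DGH}.
H → E applies, adding E
E → F applies, adding F
Closure: {DEFGH}.

DEFGH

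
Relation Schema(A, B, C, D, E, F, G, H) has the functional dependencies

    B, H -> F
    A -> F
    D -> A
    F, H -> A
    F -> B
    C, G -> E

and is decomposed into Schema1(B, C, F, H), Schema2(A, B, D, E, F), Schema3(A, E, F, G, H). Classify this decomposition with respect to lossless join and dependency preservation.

lossy and not dependency-preserving

Lossless test (chase): Rows 1 and 3 agree on F, H; apply F, H→A and equate their A entries. Rows 1 and 3 agree on F; apply F→B and equate their B entries. No row becomes fully distinguished — the join is lossy.
Dependency preservation: the restricted closure of {C, G} across the fragments never reaches {E}, so C, G → E cannot be enforced without a join — not preserved.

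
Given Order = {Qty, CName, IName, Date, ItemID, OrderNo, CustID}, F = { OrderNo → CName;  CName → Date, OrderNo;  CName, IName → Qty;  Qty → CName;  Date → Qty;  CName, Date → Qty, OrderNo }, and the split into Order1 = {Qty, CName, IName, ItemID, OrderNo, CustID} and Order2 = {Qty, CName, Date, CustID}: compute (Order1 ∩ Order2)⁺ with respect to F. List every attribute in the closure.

Qty, CName, Date, OrderNo, CustID

Order1 ∩ Order2 = {Qty, CName, CustID}.
CName → Date, OrderNo applies, adding Date, OrderNo
Closure: {Qty, CName, Date, OrderNo, CustID}.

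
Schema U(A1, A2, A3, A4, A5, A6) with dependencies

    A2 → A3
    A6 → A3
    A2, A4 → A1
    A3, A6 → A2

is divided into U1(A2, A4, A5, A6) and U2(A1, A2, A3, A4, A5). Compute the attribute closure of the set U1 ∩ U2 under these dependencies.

U1 ∩ U2 = {A2, A4, A5}.
A2 → A3 applies, adding A3
A2, A4 → A1 applies, adding A1
Closure: {A1, A2, A3, A4, A5}.

A1, A2, A3, A4, A5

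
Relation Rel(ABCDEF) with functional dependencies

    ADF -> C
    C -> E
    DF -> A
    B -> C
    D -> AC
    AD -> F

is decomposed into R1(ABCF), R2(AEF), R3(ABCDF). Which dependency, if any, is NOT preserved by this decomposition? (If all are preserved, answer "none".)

C -> E

Check C → E: no single fragment contains all of {CE}, and the restricted closure of {C} across the fragments never reaches {E}.
ADF → C is preserved.
DF → A is preserved.
B → C is preserved.
D → AC is preserved.
AD → F is preserved.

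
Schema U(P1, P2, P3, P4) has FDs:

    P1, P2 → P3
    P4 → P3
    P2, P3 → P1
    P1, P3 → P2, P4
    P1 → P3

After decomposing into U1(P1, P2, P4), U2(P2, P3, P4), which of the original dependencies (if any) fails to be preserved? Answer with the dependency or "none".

P1, P2 → P3: restricted closure across fragments reaches P3.
P4 → P3 lies within U2.
P2, P3 → P1: restricted closure across fragments reaches P1.
P1, P3 → P2, P4: restricted closure across fragments reaches P2, P4.
P1 → P3: restricted closure across fragments reaches P3.
Every dependency is enforceable on the fragments, so the decomposition is dependency-preserving.

none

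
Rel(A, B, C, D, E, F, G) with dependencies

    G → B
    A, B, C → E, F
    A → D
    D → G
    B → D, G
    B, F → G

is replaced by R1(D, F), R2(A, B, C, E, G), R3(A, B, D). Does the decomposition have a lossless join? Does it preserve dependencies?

lossy and not dependency-preserving

Lossless test (chase): Rows 2 and 3 agree on A; apply A→D and equate their D entries. Rows 1 and 2 agree on D; apply D→G and equate their G entries. Rows 1 and 3 agree on D; apply D→G and equate their G entries. Rows 1 and 2 agree on G; apply G→B and equate their B entries. No row becomes fully distinguished — the join is lossy.
Dependency preservation: the restricted closure of {A, B, C} across the fragments never reaches {E, F}, so A, B, C → E, F cannot be enforced without a join — not preserved.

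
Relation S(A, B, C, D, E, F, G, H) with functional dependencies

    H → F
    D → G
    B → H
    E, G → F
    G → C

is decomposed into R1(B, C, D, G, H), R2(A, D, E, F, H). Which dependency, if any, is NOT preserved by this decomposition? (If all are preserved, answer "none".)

E, G → F

Check E, G → F: no single fragment contains all of {E, F, G}, and the restricted closure of {E, G} across the fragments never reaches {F}.
H → F is preserved.
D → G is preserved.
B → H is preserved.
G → C is preserved.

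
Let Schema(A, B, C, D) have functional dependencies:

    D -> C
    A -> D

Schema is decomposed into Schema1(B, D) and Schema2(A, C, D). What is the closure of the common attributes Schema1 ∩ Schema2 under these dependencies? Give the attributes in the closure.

Schema1 ∩ Schema2 = {D}.
D → C applies, adding C
Closure: {C, D}.

C, D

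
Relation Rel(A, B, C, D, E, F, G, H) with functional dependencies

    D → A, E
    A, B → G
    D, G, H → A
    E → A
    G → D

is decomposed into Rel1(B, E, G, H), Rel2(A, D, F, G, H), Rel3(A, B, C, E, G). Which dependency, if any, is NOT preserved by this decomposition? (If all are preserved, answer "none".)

D → A, E

Check D → A, E: no single fragment contains all of {A, D, E}, and the restricted closure of {D} across the fragments never reaches {A, E}.
A, B → G is preserved.
D, G, H → A is preserved.
E → A is preserved.
G → D is preserved.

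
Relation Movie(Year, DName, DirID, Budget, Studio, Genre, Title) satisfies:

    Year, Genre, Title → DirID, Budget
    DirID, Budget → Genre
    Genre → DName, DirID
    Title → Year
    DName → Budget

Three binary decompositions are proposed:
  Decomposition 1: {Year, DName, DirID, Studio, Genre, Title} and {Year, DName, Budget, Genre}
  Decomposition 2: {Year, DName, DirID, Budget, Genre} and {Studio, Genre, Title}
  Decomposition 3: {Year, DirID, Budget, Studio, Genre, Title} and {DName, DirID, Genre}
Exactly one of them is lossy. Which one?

Decomposition 2

Decomposition 1: common = {Year, DName, Genre}, closure = {Year, DName, DirID, Budget, Genre} → lossless.
Decomposition 2: common = {Genre}, closure = {DName, DirID, Budget, Genre} → lossy.
Decomposition 3: common = {DirID, Genre}, closure = {DName, DirID, Budget, Genre} → lossless.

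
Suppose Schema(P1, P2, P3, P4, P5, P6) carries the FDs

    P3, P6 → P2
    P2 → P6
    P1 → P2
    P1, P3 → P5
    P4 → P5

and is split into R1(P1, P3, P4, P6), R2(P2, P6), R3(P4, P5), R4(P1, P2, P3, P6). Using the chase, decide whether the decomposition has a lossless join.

Yes

Chase test. Columns are P1, P2, P3, P4, P5, P6; row i has aⱼ where attribute j ∈ Ri, else bᵢⱼ.
Initial tableau (one row per fragment):
  row 1: a1 b12 a3 a4 b15 a6
  row 2: b21 a2 b23 b24 b25 a6
  row 3: b31 b32 b33 a4 a5 b36
  row 4: a1 a2 a3 b44 b45 a6
Rows 1 and 4 agree on P3, P6; apply P3, P6→P2 and equate their P2 entries.
Rows 1 and 4 agree on P1, P3; apply P1, P3→P5 and equate their P5 entries.
Rows 1 and 3 agree on P4; apply P4→P5 and equate their P5 entries.
Row 1 is now all distinguished symbols — the join is lossless.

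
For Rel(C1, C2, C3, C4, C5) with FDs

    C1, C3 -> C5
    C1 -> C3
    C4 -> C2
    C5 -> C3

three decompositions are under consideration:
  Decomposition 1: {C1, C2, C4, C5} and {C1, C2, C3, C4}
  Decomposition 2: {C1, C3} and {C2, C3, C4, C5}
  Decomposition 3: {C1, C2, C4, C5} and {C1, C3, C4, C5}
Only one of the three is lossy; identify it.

Decomposition 2

Decomposition 1: common = {C1, C2, C4}, closure = {C1, C2, C3, C4, C5} → lossless.
Decomposition 2: common = {C3}, closure = {C3} → lossy.
Decomposition 3: common = {C1, C4, C5}, closure = {C1, C2, C3, C4, C5} → lossless.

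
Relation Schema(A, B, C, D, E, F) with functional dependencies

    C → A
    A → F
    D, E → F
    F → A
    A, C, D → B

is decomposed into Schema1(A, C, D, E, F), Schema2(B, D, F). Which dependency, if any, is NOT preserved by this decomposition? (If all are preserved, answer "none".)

A, C, D → B

Check A, C, D → B: no single fragment contains all of {A, B, C, D}, and the restricted closure of {A, C, D} across the fragments never reaches {B}.
C → A is preserved.
A → F is preserved.
D, E → F is preserved.
F → A is preserved.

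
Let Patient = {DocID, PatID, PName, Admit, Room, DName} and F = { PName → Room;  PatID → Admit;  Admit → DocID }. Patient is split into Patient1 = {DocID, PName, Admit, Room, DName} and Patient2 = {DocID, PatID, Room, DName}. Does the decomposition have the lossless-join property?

Common attributes: Patient1 ∩ Patient2 = {DocID, Room, DName}.
No dependency enlarges {DocID, Room, DName}, so (DocID, Room, DName)⁺ = {DocID, Room, DName}.
The closure contains neither all of Patient1 = {DocID, PName, Admit, Room, DName} nor all of Patient2 = {DocID, PatID, Room, DName}, so the common attributes are not a superkey of either fragment. The join is lossy.

No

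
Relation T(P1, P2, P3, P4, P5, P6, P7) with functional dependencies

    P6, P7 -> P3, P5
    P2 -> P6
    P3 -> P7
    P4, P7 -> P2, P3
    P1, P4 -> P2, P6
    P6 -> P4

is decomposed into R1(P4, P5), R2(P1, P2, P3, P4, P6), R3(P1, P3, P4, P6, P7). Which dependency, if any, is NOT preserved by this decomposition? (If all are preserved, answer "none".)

Check P6, P7 → P3, P5: no single fragment contains all of {P3, P5, P6, P7}, and the restricted closure of {P6, P7} across the fragments never reaches {P3, P5}.
P2 → P6 is preserved.
P3 → P7 is preserved.
P4, P7 → P2, P3 is preserved.
P1, P4 → P2, P6 is preserved.
P6 → P4 is preserved.

P6, P7 -> P3, P5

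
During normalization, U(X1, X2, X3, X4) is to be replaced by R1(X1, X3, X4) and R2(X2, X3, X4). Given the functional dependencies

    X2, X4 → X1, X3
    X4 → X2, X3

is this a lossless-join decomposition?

Common attributes: R1 ∩ R2 = {X3, X4}.
Closure of {X3, X4}: X4 → X2, X3 applies, adding X2; X2, X4 → X1, X3 applies, adding X1. So (X3, X4)⁺ = {X1, X2, X3, X4}.
This closure contains every attribute of R1, so R1 ∩ R2 → R1. The join is lossless.

Yes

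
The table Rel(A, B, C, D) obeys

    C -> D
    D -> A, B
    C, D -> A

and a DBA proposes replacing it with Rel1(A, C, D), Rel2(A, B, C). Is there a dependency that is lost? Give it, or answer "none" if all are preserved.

D -> A, B

Check D → A, B: no single fragment contains all of {A, B, D}, and the restricted closure of {D} across the fragments never reaches {A, B}.
C → D is preserved.
C, D → A is preserved.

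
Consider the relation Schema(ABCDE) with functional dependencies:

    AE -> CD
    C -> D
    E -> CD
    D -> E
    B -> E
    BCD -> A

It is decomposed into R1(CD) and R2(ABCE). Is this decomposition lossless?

Common attributes: R1 ∩ R2 = {C}.
Closure of {C}: C → D applies, adding D; D → E applies, adding E. So (C)⁺ = {CDE}.
This closure contains every attribute of R1, so R1 ∩ R2 → R1. The join is lossless.

Yes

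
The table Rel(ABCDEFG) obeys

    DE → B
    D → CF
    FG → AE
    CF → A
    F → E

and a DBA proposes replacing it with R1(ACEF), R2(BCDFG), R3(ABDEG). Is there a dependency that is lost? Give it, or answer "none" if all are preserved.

Check FG → AE: no single fragment contains all of {AEFG}, and the restricted closure of {FG} across the fragments never reaches {AE}.
DE → B is preserved.
D → CF is preserved.
CF → A is preserved.
F → E is preserved.

FG → AE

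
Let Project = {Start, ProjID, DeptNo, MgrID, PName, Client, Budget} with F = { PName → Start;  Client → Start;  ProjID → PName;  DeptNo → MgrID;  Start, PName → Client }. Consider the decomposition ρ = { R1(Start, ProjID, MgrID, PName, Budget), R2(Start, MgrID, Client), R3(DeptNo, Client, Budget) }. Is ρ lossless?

No

Chase test. Columns are Start, ProjID, DeptNo, MgrID, PName, Client, Budget; row i has aⱼ where attribute j ∈ Ri, else bᵢⱼ.
Initial tableau (one row per fragment):
  row 1: a1 a2 b13 a4 a5 b16 a7
  row 2: a1 b22 b23 a4 b25 a6 b27
  row 3: b31 b32 a3 b34 b35 a6 a7
Rows 2 and 3 agree on Client; apply Client→Start and equate their Start entries.
No row becomes fully distinguished — the join is lossy.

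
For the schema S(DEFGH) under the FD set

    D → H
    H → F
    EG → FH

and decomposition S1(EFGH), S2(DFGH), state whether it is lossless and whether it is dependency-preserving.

Lossless test: (FGH)⁺ = {FGH}, which is a superkey of neither fragment — lossy.
Dependency preservation: every FD's attributes lie within a single fragment, so each can be enforced locally — preserved.

lossy but dependency-preserving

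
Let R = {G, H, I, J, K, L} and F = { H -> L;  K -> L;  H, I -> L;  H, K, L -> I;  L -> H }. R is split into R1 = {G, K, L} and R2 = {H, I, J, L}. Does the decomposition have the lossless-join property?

No

Common attributes: R1 ∩ R2 = {L}.
Closure of {L}: L → H applies, adding H. So (L)⁺ = {H, L}.
The closure contains neither all of R1 = {G, K, L} nor all of R2 = {H, I, J, L}, so the common attributes are not a superkey of either fragment. The join is lossy.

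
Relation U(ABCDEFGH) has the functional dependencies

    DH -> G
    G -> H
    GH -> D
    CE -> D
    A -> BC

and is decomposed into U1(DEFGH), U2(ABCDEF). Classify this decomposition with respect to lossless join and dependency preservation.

Lossless test: (DEF)⁺ = {DEF}, which is a superkey of neither fragment — lossy.
Dependency preservation: every FD's attributes lie within a single fragment, so each can be enforced locally — preserved.

lossy but dependency-preserving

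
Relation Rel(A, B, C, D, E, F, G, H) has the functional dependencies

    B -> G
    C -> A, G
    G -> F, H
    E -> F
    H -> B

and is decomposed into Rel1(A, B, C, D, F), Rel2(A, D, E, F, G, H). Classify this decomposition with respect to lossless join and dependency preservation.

lossy and not dependency-preserving

Lossless test: (A, D, F)⁺ = {A, D, F}, which is a superkey of neither fragment — lossy.
Dependency preservation: the restricted closure of {B} across the fragments never reaches {G}, so B → G cannot be enforced without a join — not preserved.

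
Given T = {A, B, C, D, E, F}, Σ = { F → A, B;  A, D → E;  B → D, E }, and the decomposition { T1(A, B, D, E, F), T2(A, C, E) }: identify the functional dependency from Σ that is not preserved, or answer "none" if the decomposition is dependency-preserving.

F → A, B lies within T1.
A, D → E lies within T1.
B → D, E lies within T1.
Every dependency is enforceable on the fragments, so the decomposition is dependency-preserving.

none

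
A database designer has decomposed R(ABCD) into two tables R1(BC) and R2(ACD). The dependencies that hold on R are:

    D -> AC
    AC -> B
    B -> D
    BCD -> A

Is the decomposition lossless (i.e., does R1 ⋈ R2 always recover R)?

Common attributes: R1 ∩ R2 = {C}.
No dependency enlarges {C}, so (C)⁺ = {C}.
The closure contains neither all of R1 = {BC} nor all of R2 = {ACD}, so the common attributes are not a superkey of either fragment. The join is lossy.

No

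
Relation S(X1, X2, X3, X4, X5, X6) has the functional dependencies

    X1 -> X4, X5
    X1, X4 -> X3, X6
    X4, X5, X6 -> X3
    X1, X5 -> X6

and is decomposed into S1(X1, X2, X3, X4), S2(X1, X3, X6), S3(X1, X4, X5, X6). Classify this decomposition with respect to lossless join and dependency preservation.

lossless but not dependency-preserving

Lossless test (chase): Rows 1 and 2 agree on X1; apply X1→X4, X5 and equate their X4, X5 entries. Rows 1 and 3 agree on X1; apply X1→X4, X5 and equate their X4, X5 entries. Rows 1 and 2 agree on X1, X4; apply X1, X4→X3, X6 and equate their X3, X6 entries. Rows 1 and 3 agree on X1, X4; apply X1, X4→X3, X6 and equate their X3, X6 entries. Row 1 is now all distinguished symbols — the join is lossless.
Dependency preservation: the restricted closure of {X4, X5, X6} across the fragments never reaches {X3}, so X4, X5, X6 → X3 cannot be enforced without a join — not preserved.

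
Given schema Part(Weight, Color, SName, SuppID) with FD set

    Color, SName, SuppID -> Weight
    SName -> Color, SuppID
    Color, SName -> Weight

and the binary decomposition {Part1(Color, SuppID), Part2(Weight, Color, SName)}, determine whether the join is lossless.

Common attributes: Part1 ∩ Part2 = {Color}.
No dependency enlarges {Color}, so (Color)⁺ = {Color}.
The closure contains neither all of Part1 = {Color, SuppID} nor all of Part2 = {Weight, Color, SName}, so the common attributes are not a superkey of either fragment. The join is lossy.

No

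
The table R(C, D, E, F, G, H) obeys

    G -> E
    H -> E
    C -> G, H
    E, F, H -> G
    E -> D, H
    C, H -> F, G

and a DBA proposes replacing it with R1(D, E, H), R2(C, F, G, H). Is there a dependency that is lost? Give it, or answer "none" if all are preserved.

none

G → E: restricted closure across fragments reaches E.
H → E lies within R1.
C → G, H lies within R2.
E, F, H → G: restricted closure across fragments reaches G.
E → D, H lies within R1.
C, H → F, G lies within R2.
Every dependency is enforceable on the fragments, so the decomposition is dependency-preserving.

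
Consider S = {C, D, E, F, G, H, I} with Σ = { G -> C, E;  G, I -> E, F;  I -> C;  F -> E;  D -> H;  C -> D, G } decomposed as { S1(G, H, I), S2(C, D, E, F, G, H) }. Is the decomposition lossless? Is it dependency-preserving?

Lossless test: (G, H)⁺ = {C, D, E, G, H}, which is a superkey of neither fragment — lossy.
Dependency preservation: the restricted closure of {G, I} across the fragments never reaches {E, F}, so G, I → E, F cannot be enforced without a join — not preserved.

lossy and not dependency-preserving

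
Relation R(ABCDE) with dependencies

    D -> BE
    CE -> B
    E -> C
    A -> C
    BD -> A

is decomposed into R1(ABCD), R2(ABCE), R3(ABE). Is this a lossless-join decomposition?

Chase test. Columns are ABCDE; row i has aⱼ where attribute j ∈ Ri, else bᵢⱼ.
Initial tableau (one row per fragment):
  row 1: a1 a2 a3 a4 b15
  row 2: a1 a2 a3 b24 a5
  row 3: a1 a2 b33 b34 a5
Rows 2 and 3 agree on E; apply E→C and equate their C entries.
No row becomes fully distinguished — the join is lossy.

No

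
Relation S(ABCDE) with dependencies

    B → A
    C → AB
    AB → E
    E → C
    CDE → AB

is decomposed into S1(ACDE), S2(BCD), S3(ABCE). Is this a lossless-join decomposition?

Chase test. Columns are ABCDE; row i has aⱼ where attribute j ∈ Si, else bᵢⱼ.
Initial tableau (one row per fragment):
  row 1: a1 b12 a3 a4 a5
  row 2: b21 a2 a3 a4 b25
  row 3: a1 a2 a3 b34 a5
Rows 2 and 3 agree on B; apply B→A and equate their A entries.
Rows 1 and 2 agree on C; apply C→AB and equate their AB entries.
Rows 1 and 2 agree on AB; apply AB→E and equate their E entries.
Row 1 is now all distinguished symbols — the join is lossless.

Yes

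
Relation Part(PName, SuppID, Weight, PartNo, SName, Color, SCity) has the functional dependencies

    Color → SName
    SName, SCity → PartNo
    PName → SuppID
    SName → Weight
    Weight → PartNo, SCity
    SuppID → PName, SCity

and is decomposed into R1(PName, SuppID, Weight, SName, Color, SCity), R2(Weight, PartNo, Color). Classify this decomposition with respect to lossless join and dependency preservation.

lossless and dependency-preserving

Lossless test: (Weight, Color)⁺ = {Weight, PartNo, SName, Color, SCity}, which contains all of one fragment — lossless.
Dependency preservation: SName, SCity → PartNo; Weight → PartNo, SCity are not contained in any single fragment, but the restricted closure of each left-hand side across the fragments still reaches the right-hand side; the remaining FDs each lie inside some fragment. All dependencies are preserved.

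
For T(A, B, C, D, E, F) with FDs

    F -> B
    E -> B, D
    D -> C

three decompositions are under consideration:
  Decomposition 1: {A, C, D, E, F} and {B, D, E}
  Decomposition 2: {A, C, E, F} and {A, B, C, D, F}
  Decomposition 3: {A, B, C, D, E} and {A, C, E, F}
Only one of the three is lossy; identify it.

Decomposition 1: common = {D, E}, closure = {B, C, D, E} → lossless.
Decomposition 2: common = {A, C, F}, closure = {A, B, C, F} → lossy.
Decomposition 3: common = {A, C, E}, closure = {A, B, C, D, E} → lossless.

Decomposition 2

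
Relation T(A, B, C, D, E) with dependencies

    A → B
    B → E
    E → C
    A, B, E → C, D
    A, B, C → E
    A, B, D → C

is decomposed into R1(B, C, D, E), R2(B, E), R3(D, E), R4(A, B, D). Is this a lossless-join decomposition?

Yes

Chase test. Columns are A, B, C, D, E; row i has aⱼ where attribute j ∈ Ri, else bᵢⱼ.
Initial tableau (one row per fragment):
  row 1: b11 a2 a3 a4 a5
  row 2: b21 a2 b23 b24 a5
  row 3: b31 b32 b33 a4 a5
  row 4: a1 a2 b43 a4 b45
Rows 1 and 4 agree on B; apply B→E and equate their E entries.
Rows 1 and 2 agree on E; apply E→C and equate their C entries.
Rows 1 and 3 agree on E; apply E→C and equate their C entries.
Rows 1 and 4 agree on E; apply E→C and equate their C entries.
Row 4 is now all distinguished symbols — the join is lossless.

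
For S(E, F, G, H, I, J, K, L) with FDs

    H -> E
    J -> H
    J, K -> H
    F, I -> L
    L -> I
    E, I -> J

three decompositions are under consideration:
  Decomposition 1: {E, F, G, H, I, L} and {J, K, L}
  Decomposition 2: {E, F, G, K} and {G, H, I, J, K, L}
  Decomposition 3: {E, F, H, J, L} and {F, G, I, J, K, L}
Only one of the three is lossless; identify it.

Decomposition 3

Decomposition 1: common = {L}, closure = {I, L} → lossy.
Decomposition 2: common = {G, K}, closure = {G, K} → lossy.
Decomposition 3: common = {F, J, L}, closure = {E, F, H, I, J, L} → lossless.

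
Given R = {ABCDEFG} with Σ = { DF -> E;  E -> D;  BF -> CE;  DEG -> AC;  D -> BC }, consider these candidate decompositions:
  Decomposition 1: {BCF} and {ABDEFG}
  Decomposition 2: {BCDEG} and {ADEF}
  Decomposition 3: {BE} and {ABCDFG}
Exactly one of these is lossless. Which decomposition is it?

Decomposition 1

Decomposition 1: common = {BF}, closure = {BCDEF} → lossless.
Decomposition 2: common = {DE}, closure = {BCDE} → lossy.
Decomposition 3: common = {B}, closure = {B} → lossy.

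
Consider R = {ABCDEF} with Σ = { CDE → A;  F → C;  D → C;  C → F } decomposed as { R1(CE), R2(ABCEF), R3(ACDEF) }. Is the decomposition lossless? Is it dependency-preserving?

lossy but dependency-preserving

Lossless test (chase): Rows 1 and 2 agree on C; apply C→F and equate their F entries. No row becomes fully distinguished — the join is lossy.
Dependency preservation: every FD's attributes lie within a single fragment, so each can be enforced locally — preserved.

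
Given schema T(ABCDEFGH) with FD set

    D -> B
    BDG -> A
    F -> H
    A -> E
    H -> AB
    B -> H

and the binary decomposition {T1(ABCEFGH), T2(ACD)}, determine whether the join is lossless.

No

Common attributes: T1 ∩ T2 = {AC}.
Closure of {AC}: A → E applies, adding E. So (AC)⁺ = {ACE}.
The closure contains neither all of T1 = {ABCEFGH} nor all of T2 = {ACD}, so the common attributes are not a superkey of either fragment. The join is lossy.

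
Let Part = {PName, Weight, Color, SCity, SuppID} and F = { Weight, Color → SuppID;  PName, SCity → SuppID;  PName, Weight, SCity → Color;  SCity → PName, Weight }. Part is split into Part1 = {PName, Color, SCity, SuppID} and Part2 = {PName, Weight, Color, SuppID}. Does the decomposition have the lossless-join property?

No

Common attributes: Part1 ∩ Part2 = {PName, Color, SuppID}.
No dependency enlarges {PName, Color, SuppID}, so (PName, Color, SuppID)⁺ = {PName, Color, SuppID}.
The closure contains neither all of Part1 = {PName, Color, SCity, SuppID} nor all of Part2 = {PName, Weight, Color, SuppID}, so the common attributes are not a superkey of either fragment. The join is lossy.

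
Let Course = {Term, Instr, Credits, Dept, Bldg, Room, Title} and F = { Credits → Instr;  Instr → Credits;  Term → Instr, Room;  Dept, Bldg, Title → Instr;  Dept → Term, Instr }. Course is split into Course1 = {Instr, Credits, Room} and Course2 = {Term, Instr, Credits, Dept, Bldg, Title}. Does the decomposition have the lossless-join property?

No

Common attributes: Course1 ∩ Course2 = {Instr, Credits}.
No dependency enlarges {Instr, Credits}, so (Instr, Credits)⁺ = {Instr, Credits}.
The closure contains neither all of Course1 = {Instr, Credits, Room} nor all of Course2 = {Term, Instr, Credits, Dept, Bldg, Title}, so the common attributes are not a superkey of either fragment. The join is lossy.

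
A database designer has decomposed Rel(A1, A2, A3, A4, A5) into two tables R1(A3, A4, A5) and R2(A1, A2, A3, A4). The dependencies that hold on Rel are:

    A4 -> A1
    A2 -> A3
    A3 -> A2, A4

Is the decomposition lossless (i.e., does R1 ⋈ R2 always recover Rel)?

Common attributes: R1 ∩ R2 = {A3, A4}.
Closure of {A3, A4}: A4 → A1 applies, adding A1; A3 → A2, A4 applies, adding A2. So (A3, A4)⁺ = {A1, A2, A3, A4}.
This closure contains every attribute of R2, so R1 ∩ R2 → R2. The join is lossless.

Yes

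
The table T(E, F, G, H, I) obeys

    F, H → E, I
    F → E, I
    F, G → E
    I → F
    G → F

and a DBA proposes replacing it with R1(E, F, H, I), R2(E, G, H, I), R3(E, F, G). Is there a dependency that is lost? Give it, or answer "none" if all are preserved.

F, H → E, I lies within R1.
F → E, I lies within R1.
F, G → E lies within R3.
I → F lies within R1.
G → F lies within R3.
Every dependency is enforceable on the fragments, so the decomposition is dependency-preserving.

none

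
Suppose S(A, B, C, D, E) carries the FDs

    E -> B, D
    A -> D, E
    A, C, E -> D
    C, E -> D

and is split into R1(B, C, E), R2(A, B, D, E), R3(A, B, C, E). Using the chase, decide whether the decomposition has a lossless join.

Yes

Chase test. Columns are A, B, C, D, E; row i has aⱼ where attribute j ∈ Ri, else bᵢⱼ.
Initial tableau (one row per fragment):
  row 1: b11 a2 a3 b14 a5
  row 2: a1 a2 b23 a4 a5
  row 3: a1 a2 a3 b34 a5
Rows 1 and 2 agree on E; apply E→B, D and equate their B, D entries.
Rows 1 and 3 agree on E; apply E→B, D and equate their B, D entries.
Row 3 is now all distinguished symbols — the join is lossless.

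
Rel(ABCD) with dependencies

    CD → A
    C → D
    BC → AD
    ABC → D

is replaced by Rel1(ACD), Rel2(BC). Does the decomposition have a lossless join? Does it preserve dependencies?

Lossless test: (C)⁺ = {ACD}, which contains all of one fragment — lossless.
Dependency preservation: BC → AD; ABC → D are not contained in any single fragment, but the restricted closure of each left-hand side across the fragments still reaches the right-hand side; the remaining FDs each lie inside some fragment. All dependencies are preserved.

lossless and dependency-preserving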